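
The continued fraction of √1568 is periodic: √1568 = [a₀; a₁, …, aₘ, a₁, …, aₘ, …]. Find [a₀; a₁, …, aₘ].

[39; 1, 1, 2, 19, 2, 1, 1, 78]

a₀ = ⌊√1568⌋ = 39.
With m₀=0, d₀=1 and mₖ₊₁ = dₖaₖ − mₖ, dₖ₊₁ = (n − mₖ₊₁²)/dₖ, aₖ₊₁ = ⌊(a₀+mₖ₊₁)/dₖ₊₁⌋:
  k=1: m=39, d=47, a=1
  k=2: m=8, d=32, a=1
  k=3: m=24, d=31, a=2
  k=4: m=38, d=4, a=19
  k=5: m=38, d=31, a=2
  k=6: m=24, d=32, a=1
  k=7: m=8, d=47, a=1
  k=8: m=39, d=1, a=78
d=1 and a=2a₀=78 at k=8, so the next step gives (m, d) = (39, 47) again — its k=1 value — and the period has length 8.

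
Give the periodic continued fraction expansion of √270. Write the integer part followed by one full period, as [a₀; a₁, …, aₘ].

[16; 2, 3, 6, 3, 2, 32]

a₀ = ⌊√270⌋ = 16.
With m₀=0, d₀=1 and mₖ₊₁ = dₖaₖ − mₖ, dₖ₊₁ = (n − mₖ₊₁²)/dₖ, aₖ₊₁ = ⌊(a₀+mₖ₊₁)/dₖ₊₁⌋:
  k=1: m=16, d=14, a=2
  k=2: m=12, d=9, a=3
  k=3: m=15, d=5, a=6
  k=4: m=15, d=9, a=3
  k=5: m=12, d=14, a=2
  k=6: m=16, d=1, a=32
d=1 and a=2a₀=32 at k=6, so the next step gives (m, d) = (16, 14) again — its k=1 value — and the period has length 6.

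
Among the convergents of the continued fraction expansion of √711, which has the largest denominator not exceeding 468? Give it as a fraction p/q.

8506/319

√711 = [26; 1, 1, 1, 52, …] (period length 4).
Convergents:
  p_0/q_0 = 26/1
  p_1/q_1 = 27/1
  p_2/q_2 = 53/2
  p_3/q_3 = 80/3
  p_4/q_4 = 4213/158
  p_5/q_5 = 4293/161
  p_6/q_6 = 8506/319
  p_7/q_7 = 12799/480
q_6 = 319 ≤ 468 < 480 = q_7, so the answer is 8506/319.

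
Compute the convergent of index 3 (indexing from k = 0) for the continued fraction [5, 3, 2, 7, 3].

275/52

Using pₖ = aₖpₖ₋₁ + pₖ₋₂, qₖ = aₖqₖ₋₁ + qₖ₋₂ (with p₋₁=1, p₋₂=0, q₋₁=0, q₋₂=1):
  k=0: a=5, p=5, q=1
  k=1: a=3, p=16, q=3
  k=2: a=2, p=37, q=7
  k=3: a=7, p=275, q=52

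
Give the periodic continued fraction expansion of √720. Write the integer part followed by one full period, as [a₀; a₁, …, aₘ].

a₀ = ⌊√720⌋ = 26.
With m₀=0, d₀=1 and mₖ₊₁ = dₖaₖ − mₖ, dₖ₊₁ = (n − mₖ₊₁²)/dₖ, aₖ₊₁ = ⌊(a₀+mₖ₊₁)/dₖ₊₁⌋:
  k=1: m=26, d=44, a=1
  k=2: m=18, d=9, a=4
  k=3: m=18, d=44, a=1
  k=4: m=26, d=1, a=52
d=1 and a=2a₀=52 at k=4, so the next step gives (m, d) = (26, 44) again — its k=1 value — and the period has length 4.

[26; 1, 4, 1, 52]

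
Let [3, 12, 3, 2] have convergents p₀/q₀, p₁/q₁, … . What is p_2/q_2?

114/37

Using pₖ = aₖpₖ₋₁ + pₖ₋₂, qₖ = aₖqₖ₋₁ + qₖ₋₂ (with p₋₁=1, p₋₂=0, q₋₁=0, q₋₂=1):
  k=0: a=3, p=3, q=1
  k=1: a=12, p=37, q=12
  k=2: a=3, p=114, q=37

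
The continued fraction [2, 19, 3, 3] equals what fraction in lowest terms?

Using pₖ = aₖpₖ₋₁ + pₖ₋₂ and qₖ = aₖqₖ₋₁ + qₖ₋₂:
  k=0: a=2, p=2, q=1
  k=1: a=19, p=39, q=19
  k=2: a=3, p=119, q=58
  k=3: a=3, p=396, q=193

396/193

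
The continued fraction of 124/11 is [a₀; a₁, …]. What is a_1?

124 = 11·11 + 3   →  a_0 = 11
11 = 3·3 + 2   →  a_1 = 3

3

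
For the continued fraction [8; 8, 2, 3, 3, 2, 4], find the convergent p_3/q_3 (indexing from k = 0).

Using pₖ = aₖpₖ₋₁ + pₖ₋₂, qₖ = aₖqₖ₋₁ + qₖ₋₂ (with p₋₁=1, p₋₂=0, q₋₁=0, q₋₂=1):
  k=0: a=8, p=8, q=1
  k=1: a=8, p=65, q=8
  k=2: a=2, p=138, q=17
  k=3: a=3, p=479, q=59

479/59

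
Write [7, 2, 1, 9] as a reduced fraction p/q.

Fold from the inside: start with 9/1.
  1 + 1/9 = 10/9
  2 + 9/10 = 29/10
  7 + 10/29 = 213/29

213/29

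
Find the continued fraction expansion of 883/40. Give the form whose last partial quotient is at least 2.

883 = 22*40 + 3
40 = 13*3 + 1
3 = 3*1 + 0  (stop)
So 883/40 = [22; 13, 3].

[22; 13, 3]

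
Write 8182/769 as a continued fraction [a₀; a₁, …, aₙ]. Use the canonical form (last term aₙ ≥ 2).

8182 = 10·769 + 492
769 = 1·492 + 277
492 = 1·277 + 215
277 = 1·215 + 62
215 = 3·62 + 29
62 = 2·29 + 4
29 = 7·4 + 1
4 = 4·1 + 0  (stop)
So 8182/769 = [10; 1, 1, 1, 3, 2, 7, 4].

[10; 1, 1, 1, 3, 2, 7, 4]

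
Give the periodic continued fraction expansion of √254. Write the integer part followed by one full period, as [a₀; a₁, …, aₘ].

[15; 1, 14, 1, 30]

a₀ = ⌊√254⌋ = 15.
With m₀=0, d₀=1 and mₖ₊₁ = dₖaₖ − mₖ, dₖ₊₁ = (n − mₖ₊₁²)/dₖ, aₖ₊₁ = ⌊(a₀+mₖ₊₁)/dₖ₊₁⌋:
  k=1: m=15, d=29, a=1
  k=2: m=14, d=2, a=14
  k=3: m=14, d=29, a=1
  k=4: m=15, d=1, a=30
d=1 and a=2a₀=30 at k=4, so the next step gives (m, d) = (15, 29) again — its k=1 value — and the period has length 4.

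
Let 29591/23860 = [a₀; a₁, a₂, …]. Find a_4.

7

29591 = 1·23860 + 5731   →  a_0 = 1
23860 = 4·5731 + 936   →  a_1 = 4
5731 = 6·936 + 115   →  a_2 = 6
936 = 8·115 + 16   →  a_3 = 8
115 = 7·16 + 3   →  a_4 = 7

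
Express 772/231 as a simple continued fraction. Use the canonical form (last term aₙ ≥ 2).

772 = 3*231 + 79
231 = 2*79 + 73
79 = 1*73 + 6
73 = 12*6 + 1
6 = 6*1 + 0  (stop)
So 772/231 = [3; 2, 1, 12, 6].

[3; 2, 1, 12, 6]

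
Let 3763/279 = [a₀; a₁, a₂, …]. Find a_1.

3763 = 13·279 + 136   →  a_0 = 13
279 = 2·136 + 7   →  a_1 = 2

2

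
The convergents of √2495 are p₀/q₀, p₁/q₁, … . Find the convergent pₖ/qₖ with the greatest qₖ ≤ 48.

999/20

√2495 = [49; 1, 18, 1, 98, …] (period length 4).
Convergents:
  p_0/q_0 = 49/1
  p_1/q_1 = 50/1
  p_2/q_2 = 949/19
  p_3/q_3 = 999/20
  p_4/q_4 = 98851/1979
q_3 = 20 ≤ 48 < 1979 = q_4, so the answer is 999/20.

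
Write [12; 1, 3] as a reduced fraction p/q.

51/4

Using pₖ = aₖpₖ₋₁ + pₖ₋₂ and qₖ = aₖqₖ₋₁ + qₖ₋₂:
  k=0: a=12, p=12, q=1
  k=1: a=1, p=13, q=1
  k=2: a=3, p=51, q=4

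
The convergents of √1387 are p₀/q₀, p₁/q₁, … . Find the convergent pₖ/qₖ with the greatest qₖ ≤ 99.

1229/33

√1387 = [37; 4, 8, 37, 8, 4, 74, …] (period length 6).
Convergents:
  p_0/q_0 = 37/1
  p_1/q_1 = 149/4
  p_2/q_2 = 1229/33
  p_3/q_3 = 45622/1225
q_2 = 33 ≤ 99 < 1225 = q_3, so the answer is 1229/33.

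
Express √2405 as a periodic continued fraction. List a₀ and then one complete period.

a₀ = ⌊√2405⌋ = 49.
With m₀=0, d₀=1 and mₖ₊₁ = dₖaₖ − mₖ, dₖ₊₁ = (n − mₖ₊₁²)/dₖ, aₖ₊₁ = ⌊(a₀+mₖ₊₁)/dₖ₊₁⌋:
  k=1: m=49, d=4, a=24
  k=2: m=47, d=49, a=1
  k=3: m=2, d=49, a=1
  k=4: m=47, d=4, a=24
  k=5: m=49, d=1, a=98
d=1 and a=2a₀=98 at k=5, so the next step gives (m, d) = (49, 4) again — its k=1 value — and the period has length 5.

[49; 24, 1, 1, 24, 98]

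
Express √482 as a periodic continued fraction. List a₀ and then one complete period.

a₀ = ⌊√482⌋ = 21.
With m₀=0, d₀=1 and mₖ₊₁ = dₖaₖ − mₖ, dₖ₊₁ = (n − mₖ₊₁²)/dₖ, aₖ₊₁ = ⌊(a₀+mₖ₊₁)/dₖ₊₁⌋:
  k=1: m=21, d=41, a=1
  k=2: m=20, d=2, a=20
  k=3: m=20, d=41, a=1
  k=4: m=21, d=1, a=42
d=1 and a=2a₀=42 at k=4, so the next step gives (m, d) = (21, 41) again — its k=1 value — and the period has length 4.

[21; 1, 20, 1, 42]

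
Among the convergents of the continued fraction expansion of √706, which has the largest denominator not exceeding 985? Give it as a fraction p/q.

19742/743

√706 = [26; 1, 1, 3, 26, 3, 1, 1, 52, …] (period length 8).
Convergents:
  p_0/q_0 = 26/1
  p_1/q_1 = 27/1
  p_2/q_2 = 53/2
  p_3/q_3 = 186/7
  p_4/q_4 = 4889/184
  p_5/q_5 = 14853/559
  p_6/q_6 = 19742/743
  p_7/q_7 = 34595/1302
q_6 = 743 ≤ 985 < 1302 = q_7, so the answer is 19742/743.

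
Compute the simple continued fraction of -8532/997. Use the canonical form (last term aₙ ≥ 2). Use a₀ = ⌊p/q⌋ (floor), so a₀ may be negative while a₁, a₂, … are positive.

-8532 = -9·997 + 441
997 = 2·441 + 115
441 = 3·115 + 96
115 = 1·96 + 19
96 = 5·19 + 1
19 = 19·1 + 0  (stop)
So -8532/997 = [-9; 2, 3, 1, 5, 19].

[-9; 2, 3, 1, 5, 19]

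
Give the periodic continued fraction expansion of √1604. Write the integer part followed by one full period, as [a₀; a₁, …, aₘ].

a₀ = ⌊√1604⌋ = 40.
With m₀=0, d₀=1 and mₖ₊₁ = dₖaₖ − mₖ, dₖ₊₁ = (n − mₖ₊₁²)/dₖ, aₖ₊₁ = ⌊(a₀+mₖ₊₁)/dₖ₊₁⌋:
  k=1: m=40, d=4, a=20
  k=2: m=40, d=1, a=80
d=1 and a=2a₀=80 at k=2, so the next step gives (m, d) = (40, 4) again — its k=1 value — and the period has length 2.

[40; 20, 80]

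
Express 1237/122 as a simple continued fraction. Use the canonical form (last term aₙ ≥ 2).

[10; 7, 5, 1, 2]

1237 = 10*122 + 17
122 = 7*17 + 3
17 = 5*3 + 2
3 = 1*2 + 1
2 = 2*1 + 0  (stop)
So 1237/122 = [10; 7, 5, 1, 2].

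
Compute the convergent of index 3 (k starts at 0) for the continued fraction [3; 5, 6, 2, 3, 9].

Using pₖ = aₖpₖ₋₁ + pₖ₋₂, qₖ = aₖqₖ₋₁ + qₖ₋₂ (with p₋₁=1, p₋₂=0, q₋₁=0, q₋₂=1):
  k=0: a=3, p=3, q=1
  k=1: a=5, p=16, q=5
  k=2: a=6, p=99, q=31
  k=3: a=2, p=214, q=67

214/67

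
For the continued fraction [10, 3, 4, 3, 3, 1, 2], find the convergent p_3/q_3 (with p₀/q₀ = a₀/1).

Using pₖ = aₖpₖ₋₁ + pₖ₋₂, qₖ = aₖqₖ₋₁ + qₖ₋₂ (with p₋₁=1, p₋₂=0, q₋₁=0, q₋₂=1):
  k=0: a=10, p=10, q=1
  k=1: a=3, p=31, q=3
  k=2: a=4, p=134, q=13
  k=3: a=3, p=433, q=42

433/42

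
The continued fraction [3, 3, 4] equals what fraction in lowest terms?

43/13

Using pₖ = aₖpₖ₋₁ + pₖ₋₂ and qₖ = aₖqₖ₋₁ + qₖ₋₂:
  k=0: a=3, p=3, q=1
  k=1: a=3, p=10, q=3
  k=2: a=4, p=43, q=13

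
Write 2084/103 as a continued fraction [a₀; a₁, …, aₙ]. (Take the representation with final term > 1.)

2084 = 20*103 + 24
103 = 4*24 + 7
24 = 3*7 + 3
7 = 2*3 + 1
3 = 3*1 + 0  (stop)
So 2084/103 = [20; 4, 3, 2, 3].

[20; 4, 3, 2, 3]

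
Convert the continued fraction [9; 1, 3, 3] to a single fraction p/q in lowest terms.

127/13

Using pₖ = aₖpₖ₋₁ + pₖ₋₂ and qₖ = aₖqₖ₋₁ + qₖ₋₂:
  k=0: a=9, p=9, q=1
  k=1: a=1, p=10, q=1
  k=2: a=3, p=39, q=4
  k=3: a=3, p=127, q=13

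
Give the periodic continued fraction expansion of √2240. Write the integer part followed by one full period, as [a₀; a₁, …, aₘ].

[47; 3, 23, 3, 94]

a₀ = ⌊√2240⌋ = 47.
With m₀=0, d₀=1 and mₖ₊₁ = dₖaₖ − mₖ, dₖ₊₁ = (n − mₖ₊₁²)/dₖ, aₖ₊₁ = ⌊(a₀+mₖ₊₁)/dₖ₊₁⌋:
  k=1: m=47, d=31, a=3
  k=2: m=46, d=4, a=23
  k=3: m=46, d=31, a=3
  k=4: m=47, d=1, a=94
d=1 and a=2a₀=94 at k=4, so the next step gives (m, d) = (47, 31) again — its k=1 value — and the period has length 4.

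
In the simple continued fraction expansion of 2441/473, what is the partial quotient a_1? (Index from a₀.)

6

2441 = 5·473 + 76   →  a_0 = 5
473 = 6·76 + 17   →  a_1 = 6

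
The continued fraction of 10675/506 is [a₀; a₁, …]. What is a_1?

10

10675 = 21·506 + 49   →  a_0 = 21
506 = 10·49 + 16   →  a_1 = 10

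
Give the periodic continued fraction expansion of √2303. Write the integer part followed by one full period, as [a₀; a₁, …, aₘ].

a₀ = ⌊√2303⌋ = 47.
With m₀=0, d₀=1 and mₖ₊₁ = dₖaₖ − mₖ, dₖ₊₁ = (n − mₖ₊₁²)/dₖ, aₖ₊₁ = ⌊(a₀+mₖ₊₁)/dₖ₊₁⌋:
  k=1: m=47, d=94, a=1
  k=2: m=47, d=1, a=94
d=1 and a=2a₀=94 at k=2, so the next step gives (m, d) = (47, 94) again — its k=1 value — and the period has length 2.

[47; 1, 94]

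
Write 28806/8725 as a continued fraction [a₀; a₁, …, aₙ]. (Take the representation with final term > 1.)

[3; 3, 3, 6, 6, 7, 3]

28806 = 3×8725 + 2631
8725 = 3×2631 + 832
2631 = 3×832 + 135
832 = 6×135 + 22
135 = 6×22 + 3
22 = 7×3 + 1
3 = 3×1 + 0  (stop)
So 28806/8725 = [3; 3, 3, 6, 6, 7, 3].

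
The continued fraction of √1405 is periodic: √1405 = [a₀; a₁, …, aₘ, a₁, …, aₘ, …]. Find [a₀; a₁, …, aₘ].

[37; 2, 14, 2, 74]

a₀ = ⌊√1405⌋ = 37.
With m₀=0, d₀=1 and mₖ₊₁ = dₖaₖ − mₖ, dₖ₊₁ = (n − mₖ₊₁²)/dₖ, aₖ₊₁ = ⌊(a₀+mₖ₊₁)/dₖ₊₁⌋:
  k=1: m=37, d=36, a=2
  k=2: m=35, d=5, a=14
  k=3: m=35, d=36, a=2
  k=4: m=37, d=1, a=74
d=1 and a=2a₀=74 at k=4, so the next step gives (m, d) = (37, 36) again — its k=1 value — and the period has length 4.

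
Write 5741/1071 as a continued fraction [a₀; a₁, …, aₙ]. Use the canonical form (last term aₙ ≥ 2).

5741 = 5*1071 + 386
1071 = 2*386 + 299
386 = 1*299 + 87
299 = 3*87 + 38
87 = 2*38 + 11
38 = 3*11 + 5
11 = 2*5 + 1
5 = 5*1 + 0  (stop)
So 5741/1071 = [5; 2, 1, 3, 2, 3, 2, 5].

[5; 2, 1, 3, 2, 3, 2, 5]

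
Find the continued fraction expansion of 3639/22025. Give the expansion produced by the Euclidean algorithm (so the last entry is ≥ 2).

[0; 6, 19, 19, 10]

3639 = 0·22025 + 3639
22025 = 6·3639 + 191
3639 = 19·191 + 10
191 = 19·10 + 1
10 = 10·1 + 0  (stop)
So 3639/22025 = [0; 6, 19, 19, 10].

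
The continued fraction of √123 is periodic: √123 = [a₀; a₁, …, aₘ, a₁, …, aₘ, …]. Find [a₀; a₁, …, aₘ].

a₀ = ⌊√123⌋ = 11.
With m₀=0, d₀=1 and mₖ₊₁ = dₖaₖ − mₖ, dₖ₊₁ = (n − mₖ₊₁²)/dₖ, aₖ₊₁ = ⌊(a₀+mₖ₊₁)/dₖ₊₁⌋:
  k=1: m=11, d=2, a=11
  k=2: m=11, d=1, a=22
d=1 and a=2a₀=22 at k=2, so the next step gives (m, d) = (11, 2) again — its k=1 value — and the period has length 2.

[11; 11, 22]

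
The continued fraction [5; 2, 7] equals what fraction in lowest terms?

82/15

Using pₖ = aₖpₖ₋₁ + pₖ₋₂ and qₖ = aₖqₖ₋₁ + qₖ₋₂:
  k=0: a=5, p=5, q=1
  k=1: a=2, p=11, q=2
  k=2: a=7, p=82, q=15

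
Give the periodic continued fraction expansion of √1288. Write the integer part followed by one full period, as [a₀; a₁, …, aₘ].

[35; 1, 7, 1, 70]

a₀ = ⌊√1288⌋ = 35.
With m₀=0, d₀=1 and mₖ₊₁ = dₖaₖ − mₖ, dₖ₊₁ = (n − mₖ₊₁²)/dₖ, aₖ₊₁ = ⌊(a₀+mₖ₊₁)/dₖ₊₁⌋:
  k=1: m=35, d=63, a=1
  k=2: m=28, d=8, a=7
  k=3: m=28, d=63, a=1
  k=4: m=35, d=1, a=70
d=1 and a=2a₀=70 at k=4, so the next step gives (m, d) = (35, 63) again — its k=1 value — and the period has length 4.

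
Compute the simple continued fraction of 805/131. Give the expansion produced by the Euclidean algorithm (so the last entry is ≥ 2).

805 = 6·131 + 19
131 = 6·19 + 17
19 = 1·17 + 2
17 = 8·2 + 1
2 = 2·1 + 0  (stop)
So 805/131 = [6; 6, 1, 8, 2].

[6; 6, 1, 8, 2]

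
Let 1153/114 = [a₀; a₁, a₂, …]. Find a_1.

1153 = 10·114 + 13   →  a_0 = 10
114 = 8·13 + 10   →  a_1 = 8

8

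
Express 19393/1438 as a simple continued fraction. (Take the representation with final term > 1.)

[13; 2, 17, 2, 9, 2]

19393 = 13·1438 + 699
1438 = 2·699 + 40
699 = 17·40 + 19
40 = 2·19 + 2
19 = 9·2 + 1
2 = 2·1 + 0  (stop)
So 19393/1438 = [13; 2, 17, 2, 9, 2].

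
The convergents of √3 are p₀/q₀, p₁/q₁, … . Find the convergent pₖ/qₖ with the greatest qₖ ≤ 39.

√3 = [1; 1, 2, …] (period length 2).
Convergents:
  p_0/q_0 = 1/1
  p_1/q_1 = 2/1
  p_2/q_2 = 5/3
  p_3/q_3 = 7/4
  p_4/q_4 = 19/11
  p_5/q_5 = 26/15
  p_6/q_6 = 71/41
q_5 = 15 ≤ 39 < 41 = q_6, so the answer is 26/15.

26/15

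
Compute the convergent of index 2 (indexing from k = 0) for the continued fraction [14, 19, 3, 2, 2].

815/58

Using pₖ = aₖpₖ₋₁ + pₖ₋₂, qₖ = aₖqₖ₋₁ + qₖ₋₂ (with p₋₁=1, p₋₂=0, q₋₁=0, q₋₂=1):
  k=0: a=14, p=14, q=1
  k=1: a=19, p=267, q=19
  k=2: a=3, p=815, q=58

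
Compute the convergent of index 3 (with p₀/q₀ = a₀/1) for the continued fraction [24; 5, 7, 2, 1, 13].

Using pₖ = aₖpₖ₋₁ + pₖ₋₂, qₖ = aₖqₖ₋₁ + qₖ₋₂ (with p₋₁=1, p₋₂=0, q₋₁=0, q₋₂=1):
  k=0: a=24, p=24, q=1
  k=1: a=5, p=121, q=5
  k=2: a=7, p=871, q=36
  k=3: a=2, p=1863, q=77

1863/77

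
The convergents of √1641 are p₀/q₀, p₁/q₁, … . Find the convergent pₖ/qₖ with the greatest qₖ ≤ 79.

2228/55

√1641 = [40; 1, 1, 26, 1, 1, 80, …] (period length 6).
Convergents:
  p_0/q_0 = 40/1
  p_1/q_1 = 41/1
  p_2/q_2 = 81/2
  p_3/q_3 = 2147/53
  p_4/q_4 = 2228/55
  p_5/q_5 = 4375/108
q_4 = 55 ≤ 79 < 108 = q_5, so the answer is 2228/55.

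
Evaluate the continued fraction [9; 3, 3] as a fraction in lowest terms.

Using pₖ = aₖpₖ₋₁ + pₖ₋₂ and qₖ = aₖqₖ₋₁ + qₖ₋₂:
  k=0: a=9, p=9, q=1
  k=1: a=3, p=28, q=3
  k=2: a=3, p=93, q=10

93/10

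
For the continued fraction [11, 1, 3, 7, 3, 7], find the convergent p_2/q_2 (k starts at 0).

Using pₖ = aₖpₖ₋₁ + pₖ₋₂, qₖ = aₖqₖ₋₁ + qₖ₋₂ (with p₋₁=1, p₋₂=0, q₋₁=0, q₋₂=1):
  k=0: a=11, p=11, q=1
  k=1: a=1, p=12, q=1
  k=2: a=3, p=47, q=4

47/4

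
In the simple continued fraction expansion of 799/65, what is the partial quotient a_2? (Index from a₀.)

799 = 12·65 + 19   →  a_0 = 12
65 = 3·19 + 8   →  a_1 = 3
19 = 2·8 + 3   →  a_2 = 2

2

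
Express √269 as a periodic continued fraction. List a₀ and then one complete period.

[16; 2, 2, 32]

a₀ = ⌊√269⌋ = 16.
With m₀=0, d₀=1 and mₖ₊₁ = dₖaₖ − mₖ, dₖ₊₁ = (n − mₖ₊₁²)/dₖ, aₖ₊₁ = ⌊(a₀+mₖ₊₁)/dₖ₊₁⌋:
  k=1: m=16, d=13, a=2
  k=2: m=10, d=13, a=2
  k=3: m=16, d=1, a=32
d=1 and a=2a₀=32 at k=3, so the next step gives (m, d) = (16, 13) again — its k=1 value — and the period has length 3.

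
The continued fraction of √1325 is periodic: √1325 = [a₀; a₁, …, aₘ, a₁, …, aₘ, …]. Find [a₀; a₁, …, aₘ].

[36; 2, 2, 72]

a₀ = ⌊√1325⌋ = 36.
With m₀=0, d₀=1 and mₖ₊₁ = dₖaₖ − mₖ, dₖ₊₁ = (n − mₖ₊₁²)/dₖ, aₖ₊₁ = ⌊(a₀+mₖ₊₁)/dₖ₊₁⌋:
  k=1: m=36, d=29, a=2
  k=2: m=22, d=29, a=2
  k=3: m=36, d=1, a=72
d=1 and a=2a₀=72 at k=3, so the next step gives (m, d) = (36, 29) again — its k=1 value — and the period has length 3.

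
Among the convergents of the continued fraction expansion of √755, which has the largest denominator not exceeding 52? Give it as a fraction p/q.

√755 = [27; 2, 10, 2, 54, …] (period length 4).
Convergents:
  p_0/q_0 = 27/1
  p_1/q_1 = 55/2
  p_2/q_2 = 577/21
  p_3/q_3 = 1209/44
  p_4/q_4 = 65863/2397
q_3 = 44 ≤ 52 < 2397 = q_4, so the answer is 1209/44.

1209/44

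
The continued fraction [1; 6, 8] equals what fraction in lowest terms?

Using pₖ = aₖpₖ₋₁ + pₖ₋₂ and qₖ = aₖqₖ₋₁ + qₖ₋₂:
  k=0: a=1, p=1, q=1
  k=1: a=6, p=7, q=6
  k=2: a=8, p=57, q=49

57/49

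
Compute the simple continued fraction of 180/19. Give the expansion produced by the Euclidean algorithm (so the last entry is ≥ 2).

[9; 2, 9]

180 = 9*19 + 9
19 = 2*9 + 1
9 = 9*1 + 0  (stop)
So 180/19 = [9; 2, 9].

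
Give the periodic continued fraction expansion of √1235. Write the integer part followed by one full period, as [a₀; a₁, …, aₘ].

a₀ = ⌊√1235⌋ = 35.
With m₀=0, d₀=1 and mₖ₊₁ = dₖaₖ − mₖ, dₖ₊₁ = (n − mₖ₊₁²)/dₖ, aₖ₊₁ = ⌊(a₀+mₖ₊₁)/dₖ₊₁⌋:
  k=1: m=35, d=10, a=7
  k=2: m=35, d=1, a=70
d=1 and a=2a₀=70 at k=2, so the next step gives (m, d) = (35, 10) again — its k=1 value — and the period has length 2.

[35; 7, 70]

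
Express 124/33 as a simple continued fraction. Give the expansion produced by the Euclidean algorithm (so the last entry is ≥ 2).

124 = 3×33 + 25
33 = 1×25 + 8
25 = 3×8 + 1
8 = 8×1 + 0  (stop)
So 124/33 = [3; 1, 3, 8].

[3; 1, 3, 8]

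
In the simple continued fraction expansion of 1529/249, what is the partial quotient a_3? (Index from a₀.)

1

1529 = 6·249 + 35   →  a_0 = 6
249 = 7·35 + 4   →  a_1 = 7
35 = 8·4 + 3   →  a_2 = 8
4 = 1·3 + 1   →  a_3 = 1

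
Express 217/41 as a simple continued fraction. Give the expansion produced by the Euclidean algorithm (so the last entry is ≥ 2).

217 = 5*41 + 12
41 = 3*12 + 5
12 = 2*5 + 2
5 = 2*2 + 1
2 = 2*1 + 0  (stop)
So 217/41 = [5; 3, 2, 2, 2].

[5; 3, 2, 2, 2]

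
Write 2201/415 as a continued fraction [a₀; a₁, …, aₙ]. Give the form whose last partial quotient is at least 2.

[5; 3, 3, 2, 2, 7]

2201 = 5×415 + 126
415 = 3×126 + 37
126 = 3×37 + 15
37 = 2×15 + 7
15 = 2×7 + 1
7 = 7×1 + 0  (stop)
So 2201/415 = [5; 3, 3, 2, 2, 7].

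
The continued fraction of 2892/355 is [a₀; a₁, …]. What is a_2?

2892 = 8·355 + 52   →  a_0 = 8
355 = 6·52 + 43   →  a_1 = 6
52 = 1·43 + 9   →  a_2 = 1

1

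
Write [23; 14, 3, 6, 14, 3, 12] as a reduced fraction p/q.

3362454/145751

Using pₖ = aₖpₖ₋₁ + pₖ₋₂ and qₖ = aₖqₖ₋₁ + qₖ₋₂:
  k=0: a=23, p=23, q=1
  k=1: a=14, p=323, q=14
  k=2: a=3, p=992, q=43
  k=3: a=6, p=6275, q=272
  k=4: a=14, p=88842, q=3851
  k=5: a=3, p=272801, q=11825
  k=6: a=12, p=3362454, q=145751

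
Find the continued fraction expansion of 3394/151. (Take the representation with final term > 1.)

[22; 2, 10, 3, 2]

3394 = 22·151 + 72
151 = 2·72 + 7
72 = 10·7 + 2
7 = 3·2 + 1
2 = 2·1 + 0  (stop)
So 3394/151 = [22; 2, 10, 3, 2].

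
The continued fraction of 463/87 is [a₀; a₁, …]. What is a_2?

9

463 = 5·87 + 28   →  a_0 = 5
87 = 3·28 + 3   →  a_1 = 3
28 = 9·3 + 1   →  a_2 = 9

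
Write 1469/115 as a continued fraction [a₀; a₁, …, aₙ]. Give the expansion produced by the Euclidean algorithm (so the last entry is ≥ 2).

[12; 1, 3, 2, 2, 1, 3]

1469 = 12·115 + 89
115 = 1·89 + 26
89 = 3·26 + 11
26 = 2·11 + 4
11 = 2·4 + 3
4 = 1·3 + 1
3 = 3·1 + 0  (stop)
So 1469/115 = [12; 1, 3, 2, 2, 1, 3].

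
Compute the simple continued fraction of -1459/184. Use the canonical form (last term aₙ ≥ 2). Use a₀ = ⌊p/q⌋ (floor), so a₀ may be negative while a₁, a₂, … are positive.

-1459 = -8·184 + 13
184 = 14·13 + 2
13 = 6·2 + 1
2 = 2·1 + 0  (stop)
So -1459/184 = [-8; 14, 6, 2].

[-8; 14, 6, 2]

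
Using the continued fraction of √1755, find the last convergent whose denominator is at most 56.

√1755 = [41; 1, 8, 3, 8, 1, 82, …] (period length 6).
Convergents:
  p_0/q_0 = 41/1
  p_1/q_1 = 42/1
  p_2/q_2 = 377/9
  p_3/q_3 = 1173/28
  p_4/q_4 = 9761/233
q_3 = 28 ≤ 56 < 233 = q_4, so the answer is 1173/28.

1173/28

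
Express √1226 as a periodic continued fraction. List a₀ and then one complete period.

a₀ = ⌊√1226⌋ = 35.
With m₀=0, d₀=1 and mₖ₊₁ = dₖaₖ − mₖ, dₖ₊₁ = (n − mₖ₊₁²)/dₖ, aₖ₊₁ = ⌊(a₀+mₖ₊₁)/dₖ₊₁⌋:
  k=1: m=35, d=1, a=70
d=1 and a=2a₀=70 at k=1, so the next step gives (m, d) = (35, 1) again — its k=1 value — and the period has length 1.

[35; 70]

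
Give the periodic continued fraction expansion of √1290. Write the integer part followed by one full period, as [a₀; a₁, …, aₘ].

a₀ = ⌊√1290⌋ = 35.
With m₀=0, d₀=1 and mₖ₊₁ = dₖaₖ − mₖ, dₖ₊₁ = (n − mₖ₊₁²)/dₖ, aₖ₊₁ = ⌊(a₀+mₖ₊₁)/dₖ₊₁⌋:
  k=1: m=35, d=65, a=1
  k=2: m=30, d=6, a=10
  k=3: m=30, d=65, a=1
  k=4: m=35, d=1, a=70
d=1 and a=2a₀=70 at k=4, so the next step gives (m, d) = (35, 65) again — its k=1 value — and the period has length 4.

[35; 1, 10, 1, 70]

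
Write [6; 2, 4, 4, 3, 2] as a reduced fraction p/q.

Using pₖ = aₖpₖ₋₁ + pₖ₋₂ and qₖ = aₖqₖ₋₁ + qₖ₋₂:
  k=0: a=6, p=6, q=1
  k=1: a=2, p=13, q=2
  k=2: a=4, p=58, q=9
  k=3: a=4, p=245, q=38
  k=4: a=3, p=793, q=123
  k=5: a=2, p=1831, q=284

1831/284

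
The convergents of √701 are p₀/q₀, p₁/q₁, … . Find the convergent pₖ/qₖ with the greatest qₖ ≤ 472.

√701 = [26; 2, 10, 10, 2, 52, …] (period length 5).
Convergents:
  p_0/q_0 = 26/1
  p_1/q_1 = 53/2
  p_2/q_2 = 556/21
  p_3/q_3 = 5613/212
  p_4/q_4 = 11782/445
  p_5/q_5 = 618277/23352
q_4 = 445 ≤ 472 < 23352 = q_5, so the answer is 11782/445.

11782/445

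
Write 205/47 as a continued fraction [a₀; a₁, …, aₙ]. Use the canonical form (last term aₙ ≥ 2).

205 = 4×47 + 17
47 = 2×17 + 13
17 = 1×13 + 4
13 = 3×4 + 1
4 = 4×1 + 0  (stop)
So 205/47 = [4; 2, 1, 3, 4].

[4; 2, 1, 3, 4]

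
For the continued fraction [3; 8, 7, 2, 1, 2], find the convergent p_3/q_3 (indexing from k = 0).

381/122

Using pₖ = aₖpₖ₋₁ + pₖ₋₂, qₖ = aₖqₖ₋₁ + qₖ₋₂ (with p₋₁=1, p₋₂=0, q₋₁=0, q₋₂=1):
  k=0: a=3, p=3, q=1
  k=1: a=8, p=25, q=8
  k=2: a=7, p=178, q=57
  k=3: a=2, p=381, q=122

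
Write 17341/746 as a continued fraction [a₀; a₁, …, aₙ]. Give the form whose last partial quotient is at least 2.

[23; 4, 13, 14]

17341 = 23×746 + 183
746 = 4×183 + 14
183 = 13×14 + 1
14 = 14×1 + 0  (stop)
So 17341/746 = [23; 4, 13, 14].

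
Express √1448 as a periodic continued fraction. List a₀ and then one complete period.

a₀ = ⌊√1448⌋ = 38.
With m₀=0, d₀=1 and mₖ₊₁ = dₖaₖ − mₖ, dₖ₊₁ = (n − mₖ₊₁²)/dₖ, aₖ₊₁ = ⌊(a₀+mₖ₊₁)/dₖ₊₁⌋:
  k=1: m=38, d=4, a=19
  k=2: m=38, d=1, a=76
d=1 and a=2a₀=76 at k=2, so the next step gives (m, d) = (38, 4) again — its k=1 value — and the period has length 2.

[38; 19, 76]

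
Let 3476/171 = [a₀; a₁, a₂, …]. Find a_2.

3476 = 20·171 + 56   →  a_0 = 20
171 = 3·56 + 3   →  a_1 = 3
56 = 18·3 + 2   →  a_2 = 18

18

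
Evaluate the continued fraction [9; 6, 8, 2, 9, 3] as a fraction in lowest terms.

Fold from the inside: start with 3/1.
  9 + 1/3 = 28/3
  2 + 3/28 = 59/28
  8 + 28/59 = 500/59
  6 + 59/500 = 3059/500
  9 + 500/3059 = 28031/3059

28031/3059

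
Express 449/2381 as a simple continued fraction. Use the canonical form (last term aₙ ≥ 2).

449 = 0*2381 + 449
2381 = 5*449 + 136
449 = 3*136 + 41
136 = 3*41 + 13
41 = 3*13 + 2
13 = 6*2 + 1
2 = 2*1 + 0  (stop)
So 449/2381 = [0; 5, 3, 3, 3, 6, 2].

[0; 5, 3, 3, 3, 6, 2]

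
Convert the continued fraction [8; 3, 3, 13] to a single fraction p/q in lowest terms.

1104/133

Fold from the inside: start with 13/1.
  3 + 1/13 = 40/13
  3 + 13/40 = 133/40
  8 + 40/133 = 1104/133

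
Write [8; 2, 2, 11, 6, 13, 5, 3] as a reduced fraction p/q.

Using pₖ = aₖpₖ₋₁ + pₖ₋₂ and qₖ = aₖqₖ₋₁ + qₖ₋₂:
  k=0: a=8, p=8, q=1
  k=1: a=2, p=17, q=2
  k=2: a=2, p=42, q=5
  k=3: a=11, p=479, q=57
  k=4: a=6, p=2916, q=347
  k=5: a=13, p=38387, q=4568
  k=6: a=5, p=194851, q=23187
  k=7: a=3, p=622940, q=74129

622940/74129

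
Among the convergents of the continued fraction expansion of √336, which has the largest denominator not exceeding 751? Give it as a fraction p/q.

6049/330

√336 = [18; 3, 36, …] (period length 2).
Convergents:
  p_0/q_0 = 18/1
  p_1/q_1 = 55/3
  p_2/q_2 = 1998/109
  p_3/q_3 = 6049/330
  p_4/q_4 = 219762/11989
q_3 = 330 ≤ 751 < 11989 = q_4, so the answer is 6049/330.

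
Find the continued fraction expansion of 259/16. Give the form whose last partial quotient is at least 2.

259 = 16×16 + 3
16 = 5×3 + 1
3 = 3×1 + 0  (stop)
So 259/16 = [16; 5, 3].

[16; 5, 3]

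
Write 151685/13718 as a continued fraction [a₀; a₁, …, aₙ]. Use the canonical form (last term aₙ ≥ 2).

[11; 17, 2, 3, 9, 12]

151685 = 11×13718 + 787
13718 = 17×787 + 339
787 = 2×339 + 109
339 = 3×109 + 12
109 = 9×12 + 1
12 = 12×1 + 0  (stop)
So 151685/13718 = [11; 17, 2, 3, 9, 12].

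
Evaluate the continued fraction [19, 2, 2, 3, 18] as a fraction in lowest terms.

Using pₖ = aₖpₖ₋₁ + pₖ₋₂ and qₖ = aₖqₖ₋₁ + qₖ₋₂:
  k=0: a=19, p=19, q=1
  k=1: a=2, p=39, q=2
  k=2: a=2, p=97, q=5
  k=3: a=3, p=330, q=17
  k=4: a=18, p=6037, q=311

6037/311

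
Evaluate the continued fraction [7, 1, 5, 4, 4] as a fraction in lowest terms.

831/106

Using pₖ = aₖpₖ₋₁ + pₖ₋₂ and qₖ = aₖqₖ₋₁ + qₖ₋₂:
  k=0: a=7, p=7, q=1
  k=1: a=1, p=8, q=1
  k=2: a=5, p=47, q=6
  k=3: a=4, p=196, q=25
  k=4: a=4, p=831, q=106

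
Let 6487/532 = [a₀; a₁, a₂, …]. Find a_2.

6

6487 = 12·532 + 103   →  a_0 = 12
532 = 5·103 + 17   →  a_1 = 5
103 = 6·17 + 1   →  a_2 = 6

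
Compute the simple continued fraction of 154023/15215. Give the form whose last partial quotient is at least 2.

154023 = 10*15215 + 1873
15215 = 8*1873 + 231
1873 = 8*231 + 25
231 = 9*25 + 6
25 = 4*6 + 1
6 = 6*1 + 0  (stop)
So 154023/15215 = [10; 8, 8, 9, 4, 6].

[10; 8, 8, 9, 4, 6]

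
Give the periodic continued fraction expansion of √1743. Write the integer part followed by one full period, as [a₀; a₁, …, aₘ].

a₀ = ⌊√1743⌋ = 41.
With m₀=0, d₀=1 and mₖ₊₁ = dₖaₖ − mₖ, dₖ₊₁ = (n − mₖ₊₁²)/dₖ, aₖ₊₁ = ⌊(a₀+mₖ₊₁)/dₖ₊₁⌋:
  k=1: m=41, d=62, a=1
  k=2: m=21, d=21, a=2
  k=3: m=21, d=62, a=1
  k=4: m=41, d=1, a=82
d=1 and a=2a₀=82 at k=4, so the next step gives (m, d) = (41, 62) again — its k=1 value — and the period has length 4.

[41; 1, 2, 1, 82]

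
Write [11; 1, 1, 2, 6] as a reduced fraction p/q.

371/32

Fold from the inside: start with 6/1.
  2 + 1/6 = 13/6
  1 + 6/13 = 19/13
  1 + 13/19 = 32/19
  11 + 19/32 = 371/32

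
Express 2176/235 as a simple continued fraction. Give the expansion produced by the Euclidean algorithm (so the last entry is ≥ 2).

[9; 3, 1, 5, 1, 3, 2]

2176 = 9*235 + 61
235 = 3*61 + 52
61 = 1*52 + 9
52 = 5*9 + 7
9 = 1*7 + 2
7 = 3*2 + 1
2 = 2*1 + 0  (stop)
So 2176/235 = [9; 3, 1, 5, 1, 3, 2].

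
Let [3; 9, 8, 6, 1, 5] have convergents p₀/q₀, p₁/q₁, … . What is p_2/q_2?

227/73

Using pₖ = aₖpₖ₋₁ + pₖ₋₂, qₖ = aₖqₖ₋₁ + qₖ₋₂ (with p₋₁=1, p₋₂=0, q₋₁=0, q₋₂=1):
  k=0: a=3, p=3, q=1
  k=1: a=9, p=28, q=9
  k=2: a=8, p=227, q=73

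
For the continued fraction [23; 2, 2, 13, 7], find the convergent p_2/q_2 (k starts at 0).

Using pₖ = aₖpₖ₋₁ + pₖ₋₂, qₖ = aₖqₖ₋₁ + qₖ₋₂ (with p₋₁=1, p₋₂=0, q₋₁=0, q₋₂=1):
  k=0: a=23, p=23, q=1
  k=1: a=2, p=47, q=2
  k=2: a=2, p=117, q=5

117/5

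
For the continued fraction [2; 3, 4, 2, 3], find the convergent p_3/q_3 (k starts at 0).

Using pₖ = aₖpₖ₋₁ + pₖ₋₂, qₖ = aₖqₖ₋₁ + qₖ₋₂ (with p₋₁=1, p₋₂=0, q₋₁=0, q₋₂=1):
  k=0: a=2, p=2, q=1
  k=1: a=3, p=7, q=3
  k=2: a=4, p=30, q=13
  k=3: a=2, p=67, q=29

67/29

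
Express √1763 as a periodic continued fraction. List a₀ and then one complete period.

[41; 1, 82]

a₀ = ⌊√1763⌋ = 41.
With m₀=0, d₀=1 and mₖ₊₁ = dₖaₖ − mₖ, dₖ₊₁ = (n − mₖ₊₁²)/dₖ, aₖ₊₁ = ⌊(a₀+mₖ₊₁)/dₖ₊₁⌋:
  k=1: m=41, d=82, a=1
  k=2: m=41, d=1, a=82
d=1 and a=2a₀=82 at k=2, so the next step gives (m, d) = (41, 82) again — its k=1 value — and the period has length 2.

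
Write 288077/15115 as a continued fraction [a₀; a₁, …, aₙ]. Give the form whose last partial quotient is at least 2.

288077 = 19×15115 + 892
15115 = 16×892 + 843
892 = 1×843 + 49
843 = 17×49 + 10
49 = 4×10 + 9
10 = 1×9 + 1
9 = 9×1 + 0  (stop)
So 288077/15115 = [19; 16, 1, 17, 4, 1, 9].

[19; 16, 1, 17, 4, 1, 9]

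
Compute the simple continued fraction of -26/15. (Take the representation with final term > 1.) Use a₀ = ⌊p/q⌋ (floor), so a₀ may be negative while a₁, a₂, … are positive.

[-2; 3, 1, 3]

-26 = -2*15 + 4
15 = 3*4 + 3
4 = 1*3 + 1
3 = 3*1 + 0  (stop)
So -26/15 = [-2; 3, 1, 3].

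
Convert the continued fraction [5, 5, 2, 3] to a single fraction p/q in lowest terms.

197/38

Fold from the inside: start with 3/1.
  2 + 1/3 = 7/3
  5 + 3/7 = 38/7
  5 + 7/38 = 197/38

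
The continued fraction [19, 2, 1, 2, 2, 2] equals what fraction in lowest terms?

Fold from the inside: start with 2/1.
  2 + 1/2 = 5/2
  2 + 2/5 = 12/5
  1 + 5/12 = 17/12
  2 + 12/17 = 46/17
  19 + 17/46 = 891/46

891/46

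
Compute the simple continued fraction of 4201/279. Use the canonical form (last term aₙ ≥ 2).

4201 = 15·279 + 16
279 = 17·16 + 7
16 = 2·7 + 2
7 = 3·2 + 1
2 = 2·1 + 0  (stop)
So 4201/279 = [15; 17, 2, 3, 2].

[15; 17, 2, 3, 2]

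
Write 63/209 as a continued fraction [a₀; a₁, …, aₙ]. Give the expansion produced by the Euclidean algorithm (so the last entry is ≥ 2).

[0; 3, 3, 6, 1, 2]

63 = 0×209 + 63
209 = 3×63 + 20
63 = 3×20 + 3
20 = 6×3 + 2
3 = 1×2 + 1
2 = 2×1 + 0  (stop)
So 63/209 = [0; 3, 3, 6, 1, 2].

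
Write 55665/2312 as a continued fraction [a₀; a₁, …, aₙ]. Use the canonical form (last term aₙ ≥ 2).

55665 = 24·2312 + 177
2312 = 13·177 + 11
177 = 16·11 + 1
11 = 11·1 + 0  (stop)
So 55665/2312 = [24; 13, 16, 11].

[24; 13, 16, 11]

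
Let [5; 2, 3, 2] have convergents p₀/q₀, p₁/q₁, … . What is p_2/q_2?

38/7

Using pₖ = aₖpₖ₋₁ + pₖ₋₂, qₖ = aₖqₖ₋₁ + qₖ₋₂ (with p₋₁=1, p₋₂=0, q₋₁=0, q₋₂=1):
  k=0: a=5, p=5, q=1
  k=1: a=2, p=11, q=2
  k=2: a=3, p=38, q=7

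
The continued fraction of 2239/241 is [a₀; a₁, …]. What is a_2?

2239 = 9·241 + 70   →  a_0 = 9
241 = 3·70 + 31   →  a_1 = 3
70 = 2·31 + 8   →  a_2 = 2

2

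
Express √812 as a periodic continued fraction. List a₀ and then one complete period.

[28; 2, 56]

a₀ = ⌊√812⌋ = 28.
With m₀=0, d₀=1 and mₖ₊₁ = dₖaₖ − mₖ, dₖ₊₁ = (n − mₖ₊₁²)/dₖ, aₖ₊₁ = ⌊(a₀+mₖ₊₁)/dₖ₊₁⌋:
  k=1: m=28, d=28, a=2
  k=2: m=28, d=1, a=56
d=1 and a=2a₀=56 at k=2, so the next step gives (m, d) = (28, 28) again — its k=1 value — and the period has length 2.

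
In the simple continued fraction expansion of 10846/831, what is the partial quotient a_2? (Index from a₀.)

10846 = 13·831 + 43   →  a_0 = 13
831 = 19·43 + 14   →  a_1 = 19
43 = 3·14 + 1   →  a_2 = 3

3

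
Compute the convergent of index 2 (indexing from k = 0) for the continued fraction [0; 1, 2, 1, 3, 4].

2/3

Using pₖ = aₖpₖ₋₁ + pₖ₋₂, qₖ = aₖqₖ₋₁ + qₖ₋₂ (with p₋₁=1, p₋₂=0, q₋₁=0, q₋₂=1):
  k=0: a=0, p=0, q=1
  k=1: a=1, p=1, q=1
  k=2: a=2, p=2, q=3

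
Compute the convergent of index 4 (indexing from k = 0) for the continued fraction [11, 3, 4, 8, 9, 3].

Using pₖ = aₖpₖ₋₁ + pₖ₋₂, qₖ = aₖqₖ₋₁ + qₖ₋₂ (with p₋₁=1, p₋₂=0, q₋₁=0, q₋₂=1):
  k=0: a=11, p=11, q=1
  k=1: a=3, p=34, q=3
  k=2: a=4, p=147, q=13
  k=3: a=8, p=1210, q=107
  k=4: a=9, p=11037, q=976

11037/976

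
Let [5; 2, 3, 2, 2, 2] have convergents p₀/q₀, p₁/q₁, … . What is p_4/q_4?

Using pₖ = aₖpₖ₋₁ + pₖ₋₂, qₖ = aₖqₖ₋₁ + qₖ₋₂ (with p₋₁=1, p₋₂=0, q₋₁=0, q₋₂=1):
  k=0: a=5, p=5, q=1
  k=1: a=2, p=11, q=2
  k=2: a=3, p=38, q=7
  k=3: a=2, p=87, q=16
  k=4: a=2, p=212, q=39

212/39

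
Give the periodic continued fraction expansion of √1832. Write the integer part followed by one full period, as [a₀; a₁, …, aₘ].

[42; 1, 4, 21, 4, 1, 84]

a₀ = ⌊√1832⌋ = 42.
With m₀=0, d₀=1 and mₖ₊₁ = dₖaₖ − mₖ, dₖ₊₁ = (n − mₖ₊₁²)/dₖ, aₖ₊₁ = ⌊(a₀+mₖ₊₁)/dₖ₊₁⌋:
  k=1: m=42, d=68, a=1
  k=2: m=26, d=17, a=4
  k=3: m=42, d=4, a=21
  k=4: m=42, d=17, a=4
  k=5: m=26, d=68, a=1
  k=6: m=42, d=1, a=84
d=1 and a=2a₀=84 at k=6, so the next step gives (m, d) = (42, 68) again — its k=1 value — and the period has length 6.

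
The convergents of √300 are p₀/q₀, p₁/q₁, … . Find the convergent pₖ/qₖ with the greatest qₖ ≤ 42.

433/25

√300 = [17; 3, 8, 3, 34, …] (period length 4).
Convergents:
  p_0/q_0 = 17/1
  p_1/q_1 = 52/3
  p_2/q_2 = 433/25
  p_3/q_3 = 1351/78
q_2 = 25 ≤ 42 < 78 = q_3, so the answer is 433/25.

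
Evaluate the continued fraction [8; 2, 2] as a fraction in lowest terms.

Using pₖ = aₖpₖ₋₁ + pₖ₋₂ and qₖ = aₖqₖ₋₁ + qₖ₋₂:
  k=0: a=8, p=8, q=1
  k=1: a=2, p=17, q=2
  k=2: a=2, p=42, q=5

42/5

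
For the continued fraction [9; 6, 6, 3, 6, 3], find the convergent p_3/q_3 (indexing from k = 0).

1072/117

Using pₖ = aₖpₖ₋₁ + pₖ₋₂, qₖ = aₖqₖ₋₁ + qₖ₋₂ (with p₋₁=1, p₋₂=0, q₋₁=0, q₋₂=1):
  k=0: a=9, p=9, q=1
  k=1: a=6, p=55, q=6
  k=2: a=6, p=339, q=37
  k=3: a=3, p=1072, q=117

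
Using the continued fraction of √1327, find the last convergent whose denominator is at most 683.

9362/257

√1327 = [36; 2, 2, 1, 35, 1, 2, 2, 72, …] (period length 8).
Convergents:
  p_0/q_0 = 36/1
  p_1/q_1 = 73/2
  p_2/q_2 = 182/5
  p_3/q_3 = 255/7
  p_4/q_4 = 9107/250
  p_5/q_5 = 9362/257
  p_6/q_6 = 27831/764
q_5 = 257 ≤ 683 < 764 = q_6, so the answer is 9362/257.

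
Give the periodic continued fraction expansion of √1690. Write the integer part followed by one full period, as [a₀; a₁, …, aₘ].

[41; 9, 8, 9, 82]

a₀ = ⌊√1690⌋ = 41.
With m₀=0, d₀=1 and mₖ₊₁ = dₖaₖ − mₖ, dₖ₊₁ = (n − mₖ₊₁²)/dₖ, aₖ₊₁ = ⌊(a₀+mₖ₊₁)/dₖ₊₁⌋:
  k=1: m=41, d=9, a=9
  k=2: m=40, d=10, a=8
  k=3: m=40, d=9, a=9
  k=4: m=41, d=1, a=82
d=1 and a=2a₀=82 at k=4, so the next step gives (m, d) = (41, 9) again — its k=1 value — and the period has length 4.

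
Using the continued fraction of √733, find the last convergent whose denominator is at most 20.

379/14

√733 = [27; 13, 1, 1, 13, 54, …] (period length 5).
Convergents:
  p_0/q_0 = 27/1
  p_1/q_1 = 352/13
  p_2/q_2 = 379/14
  p_3/q_3 = 731/27
q_2 = 14 ≤ 20 < 27 = q_3, so the answer is 379/14.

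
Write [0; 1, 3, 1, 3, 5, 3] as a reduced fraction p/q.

Fold from the inside: start with 3/1.
  5 + 1/3 = 16/3
  3 + 3/16 = 51/16
  1 + 16/51 = 67/51
  3 + 51/67 = 252/67
  1 + 67/252 = 319/252
  0 + 252/319 = 252/319

252/319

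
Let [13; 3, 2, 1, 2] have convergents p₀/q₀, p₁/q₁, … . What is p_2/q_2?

93/7

Using pₖ = aₖpₖ₋₁ + pₖ₋₂, qₖ = aₖqₖ₋₁ + qₖ₋₂ (with p₋₁=1, p₋₂=0, q₋₁=0, q₋₂=1):
  k=0: a=13, p=13, q=1
  k=1: a=3, p=40, q=3
  k=2: a=2, p=93, q=7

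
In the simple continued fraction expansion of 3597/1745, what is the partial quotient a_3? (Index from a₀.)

4

3597 = 2·1745 + 107   →  a_0 = 2
1745 = 16·107 + 33   →  a_1 = 16
107 = 3·33 + 8   →  a_2 = 3
33 = 4·8 + 1   →  a_3 = 4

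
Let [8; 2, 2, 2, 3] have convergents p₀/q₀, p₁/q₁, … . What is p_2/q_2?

42/5

Using pₖ = aₖpₖ₋₁ + pₖ₋₂, qₖ = aₖqₖ₋₁ + qₖ₋₂ (with p₋₁=1, p₋₂=0, q₋₁=0, q₋₂=1):
  k=0: a=8, p=8, q=1
  k=1: a=2, p=17, q=2
  k=2: a=2, p=42, q=5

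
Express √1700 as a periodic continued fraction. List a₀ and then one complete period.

[41; 4, 3, 20, 3, 4, 82]

a₀ = ⌊√1700⌋ = 41.
With m₀=0, d₀=1 and mₖ₊₁ = dₖaₖ − mₖ, dₖ₊₁ = (n − mₖ₊₁²)/dₖ, aₖ₊₁ = ⌊(a₀+mₖ₊₁)/dₖ₊₁⌋:
  k=1: m=41, d=19, a=4
  k=2: m=35, d=25, a=3
  k=3: m=40, d=4, a=20
  k=4: m=40, d=25, a=3
  k=5: m=35, d=19, a=4
  k=6: m=41, d=1, a=82
d=1 and a=2a₀=82 at k=6, so the next step gives (m, d) = (41, 19) again — its k=1 value — and the period has length 6.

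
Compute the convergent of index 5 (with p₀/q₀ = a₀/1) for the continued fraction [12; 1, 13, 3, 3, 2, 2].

Using pₖ = aₖpₖ₋₁ + pₖ₋₂, qₖ = aₖqₖ₋₁ + qₖ₋₂ (with p₋₁=1, p₋₂=0, q₋₁=0, q₋₂=1):
  k=0: a=12, p=12, q=1
  k=1: a=1, p=13, q=1
  k=2: a=13, p=181, q=14
  k=3: a=3, p=556, q=43
  k=4: a=3, p=1849, q=143
  k=5: a=2, p=4254, q=329

4254/329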